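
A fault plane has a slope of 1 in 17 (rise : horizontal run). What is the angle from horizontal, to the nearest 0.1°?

tan θ = 1/17 = 0.0588
θ = arctan(0.0588) = 3.37°

3.4°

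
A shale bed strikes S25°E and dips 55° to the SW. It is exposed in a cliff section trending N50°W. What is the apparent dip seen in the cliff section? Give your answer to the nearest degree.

31°

Angle between strike (S25°E) and section (N50°W): β = 25°.
tan(apparent dip) = tan 55° · sin 25° = 0.6036
apparent dip = arctan 0.6036 = 31.11°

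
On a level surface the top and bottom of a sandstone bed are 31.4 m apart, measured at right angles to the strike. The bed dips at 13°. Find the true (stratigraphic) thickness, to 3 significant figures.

7.06 m

True thickness t = w · sin(dip) = 31.4 × sin 13°
t = 31.4 × 0.2250 = 7.063 m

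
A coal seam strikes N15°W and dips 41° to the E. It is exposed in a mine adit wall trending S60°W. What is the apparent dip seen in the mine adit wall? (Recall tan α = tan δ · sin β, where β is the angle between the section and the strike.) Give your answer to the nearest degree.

Angle between strike (N15°W) and section (S60°W): β = 75°.
tan(apparent dip) = tan 41° · sin 75° = 0.8397
apparent dip = arctan 0.8397 = 40.02°

40°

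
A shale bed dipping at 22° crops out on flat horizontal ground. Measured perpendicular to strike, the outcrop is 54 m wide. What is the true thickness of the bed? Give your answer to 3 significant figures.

True thickness t = w · sin(dip) = 54 × sin 22°
t = 54 × 0.3746 = 20.229 m

20.2 m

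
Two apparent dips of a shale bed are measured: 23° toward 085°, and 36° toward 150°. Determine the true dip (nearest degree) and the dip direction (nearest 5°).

true dip 36°, dip direction 140°

Each apparent-dip line lies in the plane. As unit vectors (x east, y north, z up), v₁ plunges 23°→085° and v₂ plunges 36°→150°.
Cross product v₁ × v₂ gives the pole to the plane: n ∝ (0.321, -0.381, 0.675).
tan δ = √(n_x²+n_y²)/n_z = 0.498/0.675, so δ = 36.4°.
Dip direction = azimuth of (n_x, n_y) = atan2(0.321, -0.381) = 140°.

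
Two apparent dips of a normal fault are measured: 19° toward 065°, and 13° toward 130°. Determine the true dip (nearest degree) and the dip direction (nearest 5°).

true dip 20°, dip direction 080°

Each apparent-dip line lies in the plane. As unit vectors (x east, y north, z up), v₁ plunges 19°→065° and v₂ plunges 13°→130°.
Cross product v₁ × v₂ gives the pole to the plane: n ∝ (0.294, 0.050, 0.835).
tan δ = √(n_x²+n_y²)/n_z = 0.298/0.835, so δ = 19.6°.
Dip direction = atan2(0.294, 0.050) = 80° (azimuth of n's horizontal projection).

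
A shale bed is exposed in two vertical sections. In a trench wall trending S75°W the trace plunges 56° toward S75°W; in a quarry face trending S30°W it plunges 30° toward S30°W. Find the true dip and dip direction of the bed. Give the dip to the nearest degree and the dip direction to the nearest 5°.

true dip 58°, dip direction 280°

Each apparent-dip line lies in the plane. As unit vectors (x east, y north, z up), v₁ plunges 56°→S75°W and v₂ plunges 30°→S30°W.
n = v₁ × v₂ = (-0.549, 0.089, 0.342) (taken with n_z > 0).
Dip δ = arctan(|n_h|/n_z) = arctan(0.557/0.342) = 58.4°.
Dip direction = azimuth of (n_x, n_y) = atan2(-0.549, 0.089) = 279°.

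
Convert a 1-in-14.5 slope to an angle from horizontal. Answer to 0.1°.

3.9°

tan θ = 1/14.5 = 0.0690
θ = arctan(0.0690) = 3.95°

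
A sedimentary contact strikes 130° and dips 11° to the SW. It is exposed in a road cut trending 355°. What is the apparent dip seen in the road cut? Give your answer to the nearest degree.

The strike is 130° and the section trends 355°; the acute angle between them is β = 45°.
tan α = tan 11° × sin 45° = 0.1944 × 0.7071 = 0.1374
α = arctan(0.1374) = 7.83°

8°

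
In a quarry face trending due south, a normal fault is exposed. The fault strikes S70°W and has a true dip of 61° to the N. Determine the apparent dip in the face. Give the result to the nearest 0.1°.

59.5°

The section lies 70° from the strike.
tan(apparent dip) = tan 61° · sin 70° = 1.6953
α = arctan(1.6953) = 59.46°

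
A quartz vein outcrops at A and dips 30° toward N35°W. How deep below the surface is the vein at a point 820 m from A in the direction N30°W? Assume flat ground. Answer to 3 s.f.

472 m

The hole lies 5° from the dip direction, so the down-dip offset is 820 × cos 5° = 816.88 m.
Depth = down-dip offset × tan(dip) = 816.88 × tan 30° = 816.88 × 0.5774
Depth = 471.63 m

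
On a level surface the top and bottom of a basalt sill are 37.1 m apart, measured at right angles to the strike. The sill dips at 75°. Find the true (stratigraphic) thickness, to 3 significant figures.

35.8 m

True thickness t = w · sin(dip) = 37.1 × sin 75°
t = 37.1 × 0.9659 = 35.836 m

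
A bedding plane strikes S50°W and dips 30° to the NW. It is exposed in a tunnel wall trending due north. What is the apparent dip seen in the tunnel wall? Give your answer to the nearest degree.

The section lies 50° from the strike.
tan α = tan 30° × sin 50° = 0.5774 × 0.7660 = 0.4423
apparent dip = arctan 0.4423 = 23.86°

24°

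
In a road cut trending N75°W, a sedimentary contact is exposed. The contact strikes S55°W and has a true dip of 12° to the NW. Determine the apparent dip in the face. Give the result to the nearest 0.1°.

9.2°

The section lies 50° from the strike.
tan α = tan 12° × sin 50° = 0.2126 × 0.7660 = 0.1628
α = arctan(0.1628) = 9.25°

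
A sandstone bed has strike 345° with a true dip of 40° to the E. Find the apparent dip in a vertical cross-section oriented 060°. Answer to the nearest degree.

The strike is 345° and the section trends 060°; the acute angle between them is β = 75°.
tan α = tan 40° × sin 75° = 0.8391 × 0.9659 = 0.8105
apparent dip = arctan 0.8105 = 39.03°

39°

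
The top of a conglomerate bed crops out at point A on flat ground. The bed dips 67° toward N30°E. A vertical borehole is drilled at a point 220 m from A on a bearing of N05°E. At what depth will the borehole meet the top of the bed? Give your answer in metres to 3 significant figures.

The hole lies 25° from the dip direction, so the down-dip offset is 220 × cos 25° = 199.39 m.
Depth = down-dip offset × tan(dip) = 199.39 × tan 67° = 199.39 × 2.3559
Depth = 469.73 m

470 m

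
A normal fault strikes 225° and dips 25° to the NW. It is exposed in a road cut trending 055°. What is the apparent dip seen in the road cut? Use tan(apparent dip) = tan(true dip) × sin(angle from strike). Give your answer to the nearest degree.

5°

The strike is 225° and the section trends 055°; the acute angle between them is β = 10°.
tan α = tan 25° × sin 10° = 0.4663 × 0.1736 = 0.0810
apparent dip = arctan 0.0810 = 4.63°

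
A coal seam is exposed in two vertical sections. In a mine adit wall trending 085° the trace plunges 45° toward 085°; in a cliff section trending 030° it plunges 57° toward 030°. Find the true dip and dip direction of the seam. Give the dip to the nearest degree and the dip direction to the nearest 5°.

Each apparent-dip line lies in the plane. As unit vectors (x east, y north, z up), v₁ plunges 45°→085° and v₂ plunges 57°→030°.
Cross product v₁ × v₂ gives the pole to the plane: n ∝ (0.282, 0.398, 0.315).
Dip δ = arctan(|n_h|/n_z) = arctan(0.488/0.315) = 57.1°.
The horizontal component of n points toward azimuth atan2(n_x, n_y) = 35°, the dip direction.

true dip 57°, dip direction 035°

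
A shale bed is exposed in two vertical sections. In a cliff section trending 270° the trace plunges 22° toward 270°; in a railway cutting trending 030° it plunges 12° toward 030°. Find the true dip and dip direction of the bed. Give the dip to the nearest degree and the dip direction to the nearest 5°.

Represent each trace as a vector plunging at its apparent dip toward its trend (east-north-up frame): v₁ = (-0.927, -0.000, -0.375), v₂ = (0.489, 0.847, -0.208).
Cross product v₁ × v₂ gives the pole to the plane: n ∝ (-0.317, 0.376, 0.785).
True dip = arccos(n_z / |n|) = arccos(0.8475) = 32.1°.
The horizontal component of n points toward azimuth atan2(n_x, n_y) = 320°, the dip direction.

true dip 32°, dip direction 320°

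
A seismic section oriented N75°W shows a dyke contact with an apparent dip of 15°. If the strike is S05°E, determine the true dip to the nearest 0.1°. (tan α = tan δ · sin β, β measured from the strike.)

β = acute angle between strike S05°E and section N75°W = 70°.
tan(true dip) = tan 15° / sin 70° = 0.2851
δ = arctan(0.2851) = 15.92°

15.9°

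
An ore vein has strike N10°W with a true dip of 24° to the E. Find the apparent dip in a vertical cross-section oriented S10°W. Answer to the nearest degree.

9°

Angle between strike (N10°W) and section (S10°W): β = 20°.
tan α = tan 24° × sin 20° = 0.4452 × 0.3420 = 0.1523
apparent dip = arctan 0.1523 = 8.66°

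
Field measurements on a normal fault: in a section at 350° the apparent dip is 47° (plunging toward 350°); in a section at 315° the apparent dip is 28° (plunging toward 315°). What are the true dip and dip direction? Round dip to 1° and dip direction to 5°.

The two traces are lines in the plane: v₁ = (sin 350°·cos 47°, cos 350°·cos 47°, −sin 47°), v₂ = (sin 315°·cos 28°, cos 315°·cos 28°, −sin 28°).
Cross product v₁ × v₂ gives the pole to the plane: n ∝ (0.141, 0.401, 0.345).
True dip = arccos(n_z / |n|) = arccos(0.6305) = 50.9°.
The horizontal component of n points toward azimuth atan2(n_x, n_y) = 19°, the dip direction.

true dip 51°, dip direction 020°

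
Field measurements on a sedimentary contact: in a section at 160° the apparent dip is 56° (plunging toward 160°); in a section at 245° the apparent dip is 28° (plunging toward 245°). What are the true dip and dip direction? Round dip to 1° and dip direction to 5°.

Represent each trace as a vector plunging at its apparent dip toward its trend (east-north-up frame): v₁ = (0.191, -0.525, -0.829), v₂ = (-0.800, -0.373, -0.469).
The plane normal is n = v₁ × v₂ ∝ (0.063, -0.753, 0.492).
tan δ = √(n_x²+n_y²)/n_z = 0.756/0.492, so δ = 56.9°.
The horizontal component of n points toward azimuth atan2(n_x, n_y) = 175°, the dip direction.

true dip 57°, dip direction 175°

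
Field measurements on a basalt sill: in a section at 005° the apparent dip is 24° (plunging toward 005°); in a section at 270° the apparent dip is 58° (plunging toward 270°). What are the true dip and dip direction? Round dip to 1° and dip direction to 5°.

true dip 60°, dip direction 290°

Each apparent-dip line lies in the plane. As unit vectors (x east, y north, z up), v₁ plunges 24°→005° and v₂ plunges 58°→270°.
The plane normal is n = v₁ × v₂ ∝ (-0.772, 0.283, 0.482).
tan δ = √(n_x²+n_y²)/n_z = 0.822/0.482, so δ = 59.6°.
The horizontal component of n points toward azimuth atan2(n_x, n_y) = 290°, the dip direction.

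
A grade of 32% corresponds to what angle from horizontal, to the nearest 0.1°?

17.7°

tan θ = 32/100 = 0.3200
θ = arctan(0.3200) = 17.74°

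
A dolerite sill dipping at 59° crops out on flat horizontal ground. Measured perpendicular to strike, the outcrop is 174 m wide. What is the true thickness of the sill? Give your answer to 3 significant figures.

True thickness t = w · sin(dip) = 174 × sin 59°
t = 174 × 0.8572 = 149.147 m

149 m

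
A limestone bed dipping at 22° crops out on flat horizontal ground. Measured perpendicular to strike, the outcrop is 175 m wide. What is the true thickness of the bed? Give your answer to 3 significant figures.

65.6 m

True thickness t = w · sin(dip) = 175 × sin 22°
t = 175 × 0.3746 = 65.556 m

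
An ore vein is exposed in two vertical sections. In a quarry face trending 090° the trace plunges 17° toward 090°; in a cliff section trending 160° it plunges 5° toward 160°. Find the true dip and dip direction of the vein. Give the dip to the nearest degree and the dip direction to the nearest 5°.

true dip 17°, dip direction 085°

Represent each trace as a vector plunging at its apparent dip toward its trend (east-north-up frame): v₁ = (0.956, 0.000, -0.292), v₂ = (0.341, -0.936, -0.087).
Cross product v₁ × v₂ gives the pole to the plane: n ∝ (0.274, 0.016, 0.895).
tan δ = √(n_x²+n_y²)/n_z = 0.274/0.895, so δ = 17.0°.
Dip direction = atan2(0.274, 0.016) = 87° (azimuth of n's horizontal projection).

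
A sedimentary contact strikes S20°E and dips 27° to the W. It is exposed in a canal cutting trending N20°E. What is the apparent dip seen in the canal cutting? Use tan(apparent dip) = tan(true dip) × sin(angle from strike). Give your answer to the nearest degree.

The section lies 40° from the strike.
tan(apparent dip) = tan 27° · sin 40° = 0.3275
apparent dip = arctan 0.3275 = 18.13°

18°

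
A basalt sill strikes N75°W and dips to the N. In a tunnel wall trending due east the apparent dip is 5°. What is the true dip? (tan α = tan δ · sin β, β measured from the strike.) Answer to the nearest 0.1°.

β = acute angle between strike N75°W and section due east = 15°.
tan(true dip) = tan 5° / sin 15° = 0.3380
δ = arctan(0.3380) = 18.68°

18.7°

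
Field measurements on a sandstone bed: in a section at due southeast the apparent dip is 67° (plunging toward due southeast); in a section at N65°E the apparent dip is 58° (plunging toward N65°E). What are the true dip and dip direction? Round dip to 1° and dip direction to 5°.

The two traces are lines in the plane: v₁ = (sin 135°·cos 67°, cos 135°·cos 67°, −sin 67°), v₂ = (sin 65°·cos 58°, cos 65°·cos 58°, −sin 58°).
n = v₁ × v₂ = (0.440, -0.208, 0.195) (taken with n_z > 0).
tan δ = √(n_x²+n_y²)/n_z = 0.487/0.195, so δ = 68.2°.
Dip direction = azimuth of (n_x, n_y) = atan2(0.440, -0.208) = 115°.

true dip 68°, dip direction 115°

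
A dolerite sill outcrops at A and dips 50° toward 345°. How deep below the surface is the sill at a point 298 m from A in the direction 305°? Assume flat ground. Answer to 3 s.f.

The hole lies 40° from the dip direction, so the down-dip offset is 298 × cos 40° = 228.28 m.
Depth = down-dip offset × tan(dip) = 228.28 × tan 50° = 228.28 × 1.1918
Depth = 272.05 m

272 m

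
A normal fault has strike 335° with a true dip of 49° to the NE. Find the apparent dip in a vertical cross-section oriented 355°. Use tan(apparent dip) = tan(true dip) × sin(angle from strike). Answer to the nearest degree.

The section lies 20° from the strike.
tan α = tan 49° × sin 20° = 1.1504 × 0.3420 = 0.3934
apparent dip = arctan 0.3934 = 21.48°

21°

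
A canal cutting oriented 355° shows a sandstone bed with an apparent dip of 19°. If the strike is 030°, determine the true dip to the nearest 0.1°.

The section is 35° from the strike.
tan δ = tan α / sin β = tan 19° / sin 35° = 0.3443 / 0.5736 = 0.6003
δ = arctan(0.6003) = 30.98°

31.0°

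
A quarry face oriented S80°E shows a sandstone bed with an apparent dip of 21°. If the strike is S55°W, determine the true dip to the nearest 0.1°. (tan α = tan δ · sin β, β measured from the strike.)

β = acute angle between strike S55°W and section S80°E = 45°.
tan(true dip) = tan 21° / sin 45° = 0.5429
δ = arctan(0.5429) = 28.50°

28.5°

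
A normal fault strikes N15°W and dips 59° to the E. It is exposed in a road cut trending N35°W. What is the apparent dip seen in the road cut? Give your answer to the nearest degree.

30°

Angle between strike (N15°W) and section (N35°W): β = 20°.
tan α = tan 59° × sin 20° = 1.6643 × 0.3420 = 0.5692
apparent dip = arctan 0.5692 = 29.65°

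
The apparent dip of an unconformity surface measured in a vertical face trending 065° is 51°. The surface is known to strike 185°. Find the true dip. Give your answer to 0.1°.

β = acute angle between strike 185° and section 065° = 60°.
tan(true dip) = tan 51° / sin 60° = 1.4259
true dip = arctan 1.4259 = 54.96°

55.0°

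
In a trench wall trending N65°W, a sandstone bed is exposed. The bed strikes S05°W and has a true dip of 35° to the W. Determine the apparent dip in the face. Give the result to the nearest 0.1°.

33.3°

Angle between strike (S05°W) and section (N65°W): β = 70°.
tan α = tan 35° × sin 70° = 0.7002 × 0.9397 = 0.6580
α = arctan(0.6580) = 33.34°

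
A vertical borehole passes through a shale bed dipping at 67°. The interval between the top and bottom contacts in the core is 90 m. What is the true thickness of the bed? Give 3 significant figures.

True thickness t = h · cos(dip) = 90 × cos 67°
t = 90 × 0.3907 = 35.166 m

35.2 m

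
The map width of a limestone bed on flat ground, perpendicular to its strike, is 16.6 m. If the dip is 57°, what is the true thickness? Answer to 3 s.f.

13.9 m

True thickness t = w · sin(dip) = 16.6 × sin 57°
t = 16.6 × 0.8387 = 13.922 m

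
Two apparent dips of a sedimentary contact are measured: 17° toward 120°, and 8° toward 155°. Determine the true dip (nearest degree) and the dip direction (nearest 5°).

Represent each trace as a vector plunging at its apparent dip toward its trend (east-north-up frame): v₁ = (0.828, -0.478, -0.292), v₂ = (0.419, -0.897, -0.139).
n = v₁ × v₂ = (0.196, 0.007, 0.543) (taken with n_z > 0).
tan δ = √(n_x²+n_y²)/n_z = 0.196/0.543, so δ = 19.8°.
Dip direction = atan2(0.196, 0.007) = 88° (azimuth of n's horizontal projection).

true dip 20°, dip direction 090°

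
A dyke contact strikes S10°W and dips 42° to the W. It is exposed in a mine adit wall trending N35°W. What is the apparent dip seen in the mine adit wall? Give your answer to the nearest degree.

32°

The strike is S10°W and the section trends N35°W; the acute angle between them is β = 45°.
tan(apparent dip) = tan 42° · sin 45° = 0.6367
apparent dip = arctan 0.6367 = 32.48°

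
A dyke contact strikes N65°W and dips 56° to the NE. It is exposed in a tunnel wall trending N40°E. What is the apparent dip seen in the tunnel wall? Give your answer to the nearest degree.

55°

The section lies 75° from the strike.
tan(apparent dip) = tan 56° · sin 75° = 1.4320
apparent dip = arctan 1.4320 = 55.07°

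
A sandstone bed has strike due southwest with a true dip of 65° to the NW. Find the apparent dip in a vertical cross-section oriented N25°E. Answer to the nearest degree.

Angle between strike (due southwest) and section (N25°E): β = 20°.
tan(apparent dip) = tan 65° · sin 20° = 0.7335
α = arctan(0.7335) = 36.26°

36°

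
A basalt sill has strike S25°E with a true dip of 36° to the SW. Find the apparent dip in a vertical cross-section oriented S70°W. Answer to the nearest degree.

36°

Angle between strike (S25°E) and section (S70°W): β = 85°.
tan(apparent dip) = tan 36° · sin 85° = 0.7238
α = arctan(0.7238) = 35.90°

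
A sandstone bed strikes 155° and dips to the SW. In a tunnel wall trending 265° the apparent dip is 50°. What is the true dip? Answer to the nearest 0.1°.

The section is 70° from the strike.
tan δ = tan α / sin β = tan 50° / sin 70° = 1.1918 / 0.9397 = 1.2682
δ = arctan(1.2682) = 51.74°

51.7°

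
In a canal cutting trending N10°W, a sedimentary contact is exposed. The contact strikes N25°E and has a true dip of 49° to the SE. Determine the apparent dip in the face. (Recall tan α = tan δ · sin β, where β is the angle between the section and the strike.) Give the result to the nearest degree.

33°

Angle between strike (N25°E) and section (N10°W): β = 35°.
tan(apparent dip) = tan 49° · sin 35° = 0.6598
apparent dip = arctan 0.6598 = 33.42°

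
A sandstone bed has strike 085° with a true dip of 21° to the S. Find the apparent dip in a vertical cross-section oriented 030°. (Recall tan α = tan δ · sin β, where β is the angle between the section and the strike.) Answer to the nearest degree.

Angle between strike (085°) and section (030°): β = 55°.
tan α = tan 21° × sin 55° = 0.3839 × 0.8192 = 0.3144
apparent dip = arctan 0.3144 = 17.46°

17°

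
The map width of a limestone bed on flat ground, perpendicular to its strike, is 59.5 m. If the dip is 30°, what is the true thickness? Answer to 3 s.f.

29.7 m

True thickness t = w · sin(dip) = 59.5 × sin 30°
t = 59.5 × 0.5000 = 29.750 m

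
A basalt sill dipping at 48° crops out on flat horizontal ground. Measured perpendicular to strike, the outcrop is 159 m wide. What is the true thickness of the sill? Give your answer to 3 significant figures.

118 m

True thickness t = w · sin(dip) = 159 × sin 48°
t = 159 × 0.7431 = 118.160 m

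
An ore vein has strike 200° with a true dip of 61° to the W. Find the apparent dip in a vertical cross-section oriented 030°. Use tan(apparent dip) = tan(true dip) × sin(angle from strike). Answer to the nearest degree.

The strike is 200° and the section trends 030°; the acute angle between them is β = 10°.
tan α = tan 61° × sin 10° = 1.8040 × 0.1736 = 0.3133
apparent dip = arctan 0.3133 = 17.39°

17°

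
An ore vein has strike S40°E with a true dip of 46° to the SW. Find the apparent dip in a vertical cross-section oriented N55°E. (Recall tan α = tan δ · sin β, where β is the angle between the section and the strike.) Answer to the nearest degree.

The section lies 85° from the strike.
tan(apparent dip) = tan 46° · sin 85° = 1.0316
apparent dip = arctan 1.0316 = 45.89°

46°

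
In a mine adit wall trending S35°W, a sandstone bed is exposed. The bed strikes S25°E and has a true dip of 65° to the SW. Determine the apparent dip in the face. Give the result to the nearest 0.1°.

Angle between strike (S25°E) and section (S35°W): β = 60°.
tan(apparent dip) = tan 65° · sin 60° = 1.8572
α = arctan(1.8572) = 61.70°

61.7°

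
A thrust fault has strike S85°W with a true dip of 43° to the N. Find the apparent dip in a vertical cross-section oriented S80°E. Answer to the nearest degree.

Angle between strike (S85°W) and section (S80°E): β = 15°.
tan(apparent dip) = tan 43° · sin 15° = 0.2414
apparent dip = arctan 0.2414 = 13.57°

14°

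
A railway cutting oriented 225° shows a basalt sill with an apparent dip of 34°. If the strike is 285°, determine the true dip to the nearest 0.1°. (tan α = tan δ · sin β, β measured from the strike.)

37.9°

The section is 60° from the strike.
tan δ = tan α / sin β = tan 34° / sin 60° = 0.6745 / 0.8660 = 0.7789
δ = arctan(0.7789) = 37.91°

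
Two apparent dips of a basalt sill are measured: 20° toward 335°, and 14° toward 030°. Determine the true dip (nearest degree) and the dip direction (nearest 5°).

The two traces are lines in the plane: v₁ = (sin 335°·cos 20°, cos 335°·cos 20°, −sin 20°), v₂ = (sin 30°·cos 14°, cos 30°·cos 14°, −sin 14°).
n = v₁ × v₂ = (-0.081, 0.262, 0.747) (taken with n_z > 0).
Dip δ = arctan(|n_h|/n_z) = arctan(0.274/0.747) = 20.2°.
Dip direction = azimuth of (n_x, n_y) = atan2(-0.081, 0.262) = 343°.

true dip 20°, dip direction 345°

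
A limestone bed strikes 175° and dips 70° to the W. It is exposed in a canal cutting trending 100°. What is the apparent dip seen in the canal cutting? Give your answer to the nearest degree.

69°

The section lies 75° from the strike.
tan(apparent dip) = tan 70° · sin 75° = 2.6539
α = arctan(2.6539) = 69.35°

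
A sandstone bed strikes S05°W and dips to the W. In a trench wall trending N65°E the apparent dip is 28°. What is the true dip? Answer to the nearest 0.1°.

The section is 60° from the strike.
tan δ = tan α / sin β = tan 28° / sin 60° = 0.5317 / 0.8660 = 0.6140
δ = arctan(0.6140) = 31.55°

31.5°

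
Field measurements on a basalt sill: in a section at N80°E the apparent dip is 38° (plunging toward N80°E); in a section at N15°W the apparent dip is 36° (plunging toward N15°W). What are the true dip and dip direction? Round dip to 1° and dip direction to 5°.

true dip 48°, dip direction 035°

Each apparent-dip line lies in the plane. As unit vectors (x east, y north, z up), v₁ plunges 38°→N80°E and v₂ plunges 36°→N15°W.
n = v₁ × v₂ = (0.401, 0.585, 0.635) (taken with n_z > 0).
True dip = arccos(n_z / |n|) = arccos(0.6672) = 48.2°.
The horizontal component of n points toward azimuth atan2(n_x, n_y) = 34°, the dip direction.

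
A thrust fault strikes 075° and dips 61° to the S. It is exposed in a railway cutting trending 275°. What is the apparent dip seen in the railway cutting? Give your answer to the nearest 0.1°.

The section lies 20° from the strike.
tan α = tan 61° × sin 20° = 1.8040 × 0.3420 = 0.6170
α = arctan(0.6170) = 31.68°

31.7°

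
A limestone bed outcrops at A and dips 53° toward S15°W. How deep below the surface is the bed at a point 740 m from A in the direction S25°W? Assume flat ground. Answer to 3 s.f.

The hole lies 10° from the dip direction, so the down-dip offset is 740 × cos 10° = 728.76 m.
Depth = down-dip offset × tan(dip) = 728.76 × tan 53° = 728.76 × 1.3270
Depth = 967.09 m

967 m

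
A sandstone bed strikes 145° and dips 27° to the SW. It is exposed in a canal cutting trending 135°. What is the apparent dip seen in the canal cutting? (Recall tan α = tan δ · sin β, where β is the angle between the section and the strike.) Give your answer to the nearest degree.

The section lies 10° from the strike.
tan(apparent dip) = tan 27° · sin 10° = 0.0885
apparent dip = arctan 0.0885 = 5.06°

5°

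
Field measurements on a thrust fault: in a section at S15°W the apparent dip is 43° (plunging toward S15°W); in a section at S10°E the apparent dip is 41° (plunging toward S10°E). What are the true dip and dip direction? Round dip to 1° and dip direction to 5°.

Represent each trace as a vector plunging at its apparent dip toward its trend (east-north-up frame): v₁ = (-0.189, -0.706, -0.682), v₂ = (0.131, -0.743, -0.656).
Cross product v₁ × v₂ gives the pole to the plane: n ∝ (-0.043, -0.214, 0.233).
True dip = arccos(n_z / |n|) = arccos(0.7307) = 43.1°.
The horizontal component of n points toward azimuth atan2(n_x, n_y) = 191°, the dip direction.

true dip 43°, dip direction 190°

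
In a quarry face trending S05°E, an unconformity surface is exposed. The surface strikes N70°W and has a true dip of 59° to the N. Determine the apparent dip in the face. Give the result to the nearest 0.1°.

Angle between strike (N70°W) and section (S05°E): β = 65°.
tan(apparent dip) = tan 59° · sin 65° = 1.5083
apparent dip = arctan 1.5083 = 56.46°

56.5°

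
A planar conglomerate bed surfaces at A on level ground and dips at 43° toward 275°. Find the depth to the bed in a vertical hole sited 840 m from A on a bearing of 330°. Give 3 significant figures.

449 m

The hole lies 55° from the dip direction, so the down-dip offset is 840 × cos 55° = 481.80 m.
Depth = down-dip offset × tan(dip) = 481.80 × tan 43° = 481.80 × 0.9325
Depth = 449.29 m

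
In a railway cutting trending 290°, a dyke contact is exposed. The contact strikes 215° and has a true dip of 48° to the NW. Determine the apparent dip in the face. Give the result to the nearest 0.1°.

The strike is 215° and the section trends 290°; the acute angle between them is β = 75°.
tan(apparent dip) = tan 48° · sin 75° = 1.0728
apparent dip = arctan 1.0728 = 47.01°

47.0°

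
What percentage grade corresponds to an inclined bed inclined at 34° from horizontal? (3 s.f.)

67.5%

grade % = 100 × tan 34° = 100 × 0.6745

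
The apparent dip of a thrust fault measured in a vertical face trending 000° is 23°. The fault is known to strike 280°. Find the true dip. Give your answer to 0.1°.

23.3°

β = acute angle between strike 280° and section 000° = 80°.
tan(true dip) = tan 23° / sin 80° = 0.4310
δ = arctan(0.4310) = 23.32°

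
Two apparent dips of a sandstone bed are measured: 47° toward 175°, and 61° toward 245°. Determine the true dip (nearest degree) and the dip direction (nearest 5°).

The two traces are lines in the plane: v₁ = (sin 175°·cos 47°, cos 175°·cos 47°, −sin 47°), v₂ = (sin 245°·cos 61°, cos 245°·cos 61°, −sin 61°).
Cross product v₁ × v₂ gives the pole to the plane: n ∝ (-0.444, -0.373, 0.311).
tan δ = √(n_x²+n_y²)/n_z = 0.580/0.311, so δ = 61.8°.
Dip direction = atan2(-0.444, -0.373) = 230° (azimuth of n's horizontal projection).

true dip 62°, dip direction 230°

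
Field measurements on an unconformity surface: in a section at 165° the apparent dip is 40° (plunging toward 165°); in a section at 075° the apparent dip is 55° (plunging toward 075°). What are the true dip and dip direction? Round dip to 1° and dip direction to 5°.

true dip 59°, dip direction 105°

Represent each trace as a vector plunging at its apparent dip toward its trend (east-north-up frame): v₁ = (0.198, -0.740, -0.643), v₂ = (0.554, 0.148, -0.819).
Cross product v₁ × v₂ gives the pole to the plane: n ∝ (0.702, -0.194, 0.439).
True dip = arccos(n_z / |n|) = arccos(0.5168) = 58.9°.
The horizontal component of n points toward azimuth atan2(n_x, n_y) = 105°, the dip direction.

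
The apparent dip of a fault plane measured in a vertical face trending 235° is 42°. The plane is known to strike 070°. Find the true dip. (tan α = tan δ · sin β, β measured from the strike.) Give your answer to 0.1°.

74.0°

β = acute angle between strike 070° and section 235° = 15°.
tan(true dip) = tan 42° / sin 15° = 3.4789
true dip = arctan 3.4789 = 73.96°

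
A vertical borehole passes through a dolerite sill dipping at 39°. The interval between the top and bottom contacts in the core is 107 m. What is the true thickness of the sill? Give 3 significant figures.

83.2 m

True thickness t = h · cos(dip) = 107 × cos 39°
t = 107 × 0.7771 = 83.155 m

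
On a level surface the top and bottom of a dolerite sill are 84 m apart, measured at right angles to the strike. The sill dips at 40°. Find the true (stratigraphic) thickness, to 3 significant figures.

54.0 m

True thickness t = w · sin(dip) = 84 × sin 40°
t = 84 × 0.6428 = 53.994 m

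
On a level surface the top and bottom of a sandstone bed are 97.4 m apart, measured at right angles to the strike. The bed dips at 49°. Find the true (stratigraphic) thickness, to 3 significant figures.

True thickness t = w · sin(dip) = 97.4 × sin 49°
t = 97.4 × 0.7547 = 73.509 m

73.5 m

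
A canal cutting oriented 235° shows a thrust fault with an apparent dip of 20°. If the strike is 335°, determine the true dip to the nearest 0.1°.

β = acute angle between strike 335° and section 235° = 80°.
tan(true dip) = tan 20° / sin 80° = 0.3696
δ = arctan(0.3696) = 20.28°

20.3°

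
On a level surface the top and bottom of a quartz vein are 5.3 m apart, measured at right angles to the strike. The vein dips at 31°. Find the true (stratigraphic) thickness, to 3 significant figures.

2.73 m

True thickness t = w · sin(dip) = 5.3 × sin 31°
t = 5.3 × 0.5150 = 2.730 m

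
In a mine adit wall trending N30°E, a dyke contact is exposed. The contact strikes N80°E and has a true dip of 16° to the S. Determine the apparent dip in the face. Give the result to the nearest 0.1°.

The strike is N80°E and the section trends N30°E; the acute angle between them is β = 50°.
tan(apparent dip) = tan 16° · sin 50° = 0.2197
apparent dip = arctan 0.2197 = 12.39°

12.4°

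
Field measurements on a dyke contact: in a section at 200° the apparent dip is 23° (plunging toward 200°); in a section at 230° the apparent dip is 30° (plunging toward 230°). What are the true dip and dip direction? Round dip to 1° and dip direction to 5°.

Represent each trace as a vector plunging at its apparent dip toward its trend (east-north-up frame): v₁ = (-0.315, -0.865, -0.391), v₂ = (-0.663, -0.557, -0.500).
n = v₁ × v₂ = (-0.215, -0.102, 0.399) (taken with n_z > 0).
tan δ = √(n_x²+n_y²)/n_z = 0.238/0.399, so δ = 30.8°.
The horizontal component of n points toward azimuth atan2(n_x, n_y) = 245°, the dip direction.

true dip 31°, dip direction 245°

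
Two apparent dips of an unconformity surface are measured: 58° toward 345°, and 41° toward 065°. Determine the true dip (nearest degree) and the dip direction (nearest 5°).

true dip 60°, dip direction 005°

The two traces are lines in the plane: v₁ = (sin 345°·cos 58°, cos 345°·cos 58°, −sin 58°), v₂ = (sin 65°·cos 41°, cos 65°·cos 41°, −sin 41°).
Cross product v₁ × v₂ gives the pole to the plane: n ∝ (0.065, 0.670, 0.394).
tan δ = √(n_x²+n_y²)/n_z = 0.673/0.394, so δ = 59.7°.
Dip direction = azimuth of (n_x, n_y) = atan2(0.065, 0.670) = 6°.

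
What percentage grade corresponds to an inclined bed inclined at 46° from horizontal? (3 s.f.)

104%

grade % = 100 × tan 46° = 100 × 1.0355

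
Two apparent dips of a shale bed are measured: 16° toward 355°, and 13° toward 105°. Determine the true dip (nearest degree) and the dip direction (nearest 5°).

The two traces are lines in the plane: v₁ = (sin 355°·cos 16°, cos 355°·cos 16°, −sin 16°), v₂ = (sin 105°·cos 13°, cos 105°·cos 13°, −sin 13°).
The plane normal is n = v₁ × v₂ ∝ (0.285, 0.278, 0.880).
tan δ = √(n_x²+n_y²)/n_z = 0.398/0.880, so δ = 24.3°.
The horizontal component of n points toward azimuth atan2(n_x, n_y) = 46°, the dip direction.

true dip 24°, dip direction 045°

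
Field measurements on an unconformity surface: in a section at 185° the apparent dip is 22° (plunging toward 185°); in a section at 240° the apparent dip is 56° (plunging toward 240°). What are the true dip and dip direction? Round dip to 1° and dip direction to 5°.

true dip 58°, dip direction 260°

The two traces are lines in the plane: v₁ = (sin 185°·cos 22°, cos 185°·cos 22°, −sin 22°), v₂ = (sin 240°·cos 56°, cos 240°·cos 56°, −sin 56°).
The plane normal is n = v₁ × v₂ ∝ (-0.661, -0.114, 0.425).
True dip = arccos(n_z / |n|) = arccos(0.5349) = 57.7°.
Dip direction = azimuth of (n_x, n_y) = atan2(-0.661, -0.114) = 260°.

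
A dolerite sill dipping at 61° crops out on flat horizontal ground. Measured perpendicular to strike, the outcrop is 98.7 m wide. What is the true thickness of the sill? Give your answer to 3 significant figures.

True thickness t = w · sin(dip) = 98.7 × sin 61°
t = 98.7 × 0.8746 = 86.325 m

86.3 m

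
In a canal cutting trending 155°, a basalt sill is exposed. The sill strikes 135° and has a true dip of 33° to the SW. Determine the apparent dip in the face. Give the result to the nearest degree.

The section lies 20° from the strike.
tan(apparent dip) = tan 33° · sin 20° = 0.2221
apparent dip = arctan 0.2221 = 12.52°

13°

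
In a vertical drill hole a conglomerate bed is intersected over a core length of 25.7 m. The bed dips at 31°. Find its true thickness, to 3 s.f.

22.0 m

True thickness t = h · cos(dip) = 25.7 × cos 31°
t = 25.7 × 0.8572 = 22.029 m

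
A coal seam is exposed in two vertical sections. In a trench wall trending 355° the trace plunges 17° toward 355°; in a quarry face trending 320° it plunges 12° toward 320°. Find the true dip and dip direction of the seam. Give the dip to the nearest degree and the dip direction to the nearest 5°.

true dip 17°, dip direction 005°

Each apparent-dip line lies in the plane. As unit vectors (x east, y north, z up), v₁ plunges 17°→355° and v₂ plunges 12°→320°.
The plane normal is n = v₁ × v₂ ∝ (0.021, 0.166, 0.537).
Dip δ = arctan(|n_h|/n_z) = arctan(0.168/0.537) = 17.4°.
The horizontal component of n points toward azimuth atan2(n_x, n_y) = 7°, the dip direction.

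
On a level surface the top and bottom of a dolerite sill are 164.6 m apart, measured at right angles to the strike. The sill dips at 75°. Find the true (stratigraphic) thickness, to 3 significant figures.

159 m

True thickness t = w · sin(dip) = 164.6 × sin 75°
t = 164.6 × 0.9659 = 158.991 m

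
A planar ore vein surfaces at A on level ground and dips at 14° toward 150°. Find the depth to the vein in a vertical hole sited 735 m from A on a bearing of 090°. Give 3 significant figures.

91.6 m

The hole lies 60° from the dip direction, so the down-dip offset is 735 × cos 60° = 367.50 m.
Depth = down-dip offset × tan(dip) = 367.50 × tan 14° = 367.50 × 0.2493
Depth = 91.63 m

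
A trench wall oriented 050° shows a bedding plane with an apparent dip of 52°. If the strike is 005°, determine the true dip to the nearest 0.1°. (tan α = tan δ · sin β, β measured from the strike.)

61.1°

The section is 45° from the strike.
tan(true dip) = tan 52° / sin 45° = 1.8101
true dip = arctan 1.8101 = 61.08°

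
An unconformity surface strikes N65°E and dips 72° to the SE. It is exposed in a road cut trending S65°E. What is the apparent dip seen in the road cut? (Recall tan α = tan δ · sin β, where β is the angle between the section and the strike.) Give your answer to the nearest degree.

67°

The strike is N65°E and the section trends S65°E; the acute angle between them is β = 50°.
tan α = tan 72° × sin 50° = 3.0777 × 0.7660 = 2.3576
α = arctan(2.3576) = 67.02°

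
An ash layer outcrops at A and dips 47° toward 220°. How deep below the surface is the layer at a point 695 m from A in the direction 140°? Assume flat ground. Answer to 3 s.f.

129 m

The hole lies 80° from the dip direction, so the down-dip offset is 695 × cos 80° = 120.69 m.
Depth = down-dip offset × tan(dip) = 120.69 × tan 47° = 120.69 × 1.0724
Depth = 129.42 m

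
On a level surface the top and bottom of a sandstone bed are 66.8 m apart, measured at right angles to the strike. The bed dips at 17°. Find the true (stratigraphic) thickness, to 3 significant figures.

19.5 m

True thickness t = w · sin(dip) = 66.8 × sin 17°
t = 66.8 × 0.2924 = 19.530 m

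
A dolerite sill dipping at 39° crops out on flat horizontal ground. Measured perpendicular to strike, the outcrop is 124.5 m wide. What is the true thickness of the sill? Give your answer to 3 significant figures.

78.4 m

True thickness t = w · sin(dip) = 124.5 × sin 39°
t = 124.5 × 0.6293 = 78.350 m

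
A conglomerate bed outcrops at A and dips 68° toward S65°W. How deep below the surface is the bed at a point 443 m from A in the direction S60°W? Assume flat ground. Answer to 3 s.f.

The hole lies 5° from the dip direction, so the down-dip offset is 443 × cos 5° = 441.31 m.
Depth = down-dip offset × tan(dip) = 441.31 × tan 68° = 441.31 × 2.4751
Depth = 1092.29 m

1090 m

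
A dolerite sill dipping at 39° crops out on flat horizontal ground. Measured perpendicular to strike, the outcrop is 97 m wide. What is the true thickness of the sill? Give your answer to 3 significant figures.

61.0 m

True thickness t = w · sin(dip) = 97 × sin 39°
t = 97 × 0.6293 = 61.044 m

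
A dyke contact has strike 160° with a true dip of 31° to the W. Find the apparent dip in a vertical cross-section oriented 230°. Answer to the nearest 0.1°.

Angle between strike (160°) and section (230°): β = 70°.
tan α = tan 31° × sin 70° = 0.6009 × 0.9397 = 0.5646
apparent dip = arctan 0.5646 = 29.45°

29.5°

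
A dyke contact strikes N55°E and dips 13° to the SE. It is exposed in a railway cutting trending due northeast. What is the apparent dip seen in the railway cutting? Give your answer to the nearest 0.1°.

The strike is N55°E and the section trends due northeast; the acute angle between them is β = 10°.
tan α = tan 13° × sin 10° = 0.2309 × 0.1736 = 0.0401
apparent dip = arctan 0.0401 = 2.30°

2.3°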